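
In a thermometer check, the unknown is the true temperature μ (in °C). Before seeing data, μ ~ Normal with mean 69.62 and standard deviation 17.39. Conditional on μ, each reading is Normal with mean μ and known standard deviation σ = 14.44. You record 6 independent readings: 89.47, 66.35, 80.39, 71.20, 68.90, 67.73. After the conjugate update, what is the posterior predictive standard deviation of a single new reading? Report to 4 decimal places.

For Normal data with known variance σ², a Normal(μ₀, σ₀²) prior on μ is conjugate. Posterior precision = 1/σ₀² + n/σ²; posterior mean is the precision-weighted average of μ₀ and x̄.
σ₀² = 17.39² = 302.4121, σ² = 14.44² = 208.5136; σ² + n·σ₀² = 208.5136 + 6·302.4121 = 2022.9862.
Posterior precision = 1/σ₀² + n/σ² = 1/302.4121 + 6/208.5136 = (σ² + n·σ₀²)/(σ₀²σ²) = 2022.9862/(302.4121·208.5136); posterior variance σₙ² = σ₀²σ²/(σ² + n·σ₀²) = 302.4121·208.5136/2022.9862 = 31.170275.
Predictive variance for one new observation = σₙ² + σ² = 302.4121·208.5136/2022.9862 + 208.5136 = σ²·(σ₀² + 2022.9862)/2022.9862 = 208.5136·2325.3983/2022.9862 = 239.683875; SD = √(208.5136·2325.3983/2022.9862) = 15.4817.

15.4817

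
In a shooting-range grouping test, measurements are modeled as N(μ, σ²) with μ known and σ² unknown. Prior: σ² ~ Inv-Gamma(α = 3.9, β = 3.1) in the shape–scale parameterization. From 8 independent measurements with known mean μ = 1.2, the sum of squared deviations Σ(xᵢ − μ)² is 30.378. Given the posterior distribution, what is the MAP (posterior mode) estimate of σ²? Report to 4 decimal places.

With known mean μ and an Inverse-Gamma(α, β) prior on σ², the Normal likelihood is conjugate: posterior is Inv-Gamma(α + n/2, β + Σ(xᵢ−μ)²/2).
Posterior: Inv-Gamma(3.9 + 8/2, 3.1 + 30.378/2) = Inv-Gamma(7.90, 18.2890).
Mode = β/(α+1) = 18.2890/8.90 = 2.0549.

2.0549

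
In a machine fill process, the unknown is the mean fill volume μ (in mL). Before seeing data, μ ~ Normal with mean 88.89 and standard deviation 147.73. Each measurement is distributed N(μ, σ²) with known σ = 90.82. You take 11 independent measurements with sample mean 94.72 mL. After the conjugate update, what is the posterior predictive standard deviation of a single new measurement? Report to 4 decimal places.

94.7270

For Normal data with known variance σ², a Normal(μ₀, σ₀²) prior on μ is conjugate. Posterior precision = 1/σ₀² + n/σ²; posterior mean is the precision-weighted average of μ₀ and x̄.
σ₀² = 147.73² = 21824.1529, σ² = 90.82² = 8248.2724; σ² + n·σ₀² = 8248.2724 + 11·21824.1529 = 248313.9543.
Posterior precision = 1/σ₀² + n/σ² = 1/21824.1529 + 11/8248.2724 = (σ² + n·σ₀²)/(σ₀²σ²) = 248313.9543/(21824.1529·8248.2724); posterior variance σₙ² = σ₀²σ²/(σ² + n·σ₀²) = 21824.1529·8248.2724/248313.9543 = 724.935328.
Predictive variance for one new observation = σₙ² + σ² = 21824.1529·8248.2724/248313.9543 + 8248.2724 = σ²·(σ₀² + 248313.9543)/248313.9543 = 8248.2724·270138.1072/248313.9543 = 8973.207728; SD = √(8248.2724·270138.1072/248313.9543) = 94.7270.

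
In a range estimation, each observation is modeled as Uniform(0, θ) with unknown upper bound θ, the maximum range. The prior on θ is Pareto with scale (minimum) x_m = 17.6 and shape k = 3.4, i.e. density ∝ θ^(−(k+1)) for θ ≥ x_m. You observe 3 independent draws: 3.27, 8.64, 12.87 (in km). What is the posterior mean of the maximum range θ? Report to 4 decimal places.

A Pareto(scale x_m, shape k) prior on the upper bound θ of Uniform(0, θ) is conjugate: posterior is Pareto(max(x_m, max xᵢ), k + n).
Sample maximum = 12.87; prior scale x_m = 17.6 → posterior scale = max = 17.60.
Posterior shape = 3.4 + 3 = 6.4.
E[θ|data] = k·x_m/(k−1) = 6.4·17.60/5.4 = 20.8593.

20.8593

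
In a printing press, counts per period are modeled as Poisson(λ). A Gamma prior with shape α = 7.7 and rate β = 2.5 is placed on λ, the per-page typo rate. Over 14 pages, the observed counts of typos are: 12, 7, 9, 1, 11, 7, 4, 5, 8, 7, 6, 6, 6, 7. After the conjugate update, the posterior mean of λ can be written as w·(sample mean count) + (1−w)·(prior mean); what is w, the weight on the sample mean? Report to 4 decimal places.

0.8485

With a Gamma(shape α, rate β) prior, the Poisson likelihood is conjugate: the posterior is Gamma(α + ΣXᵢ, β + n).
Posterior mean = (α₀+S)/(β₀+n) = [n/(β₀+n)]·(S/n) + [β₀/(β₀+n)]·(α₀/β₀), so only n and β₀ enter the weight.
Weight on data w = n/(β₀+n) = 14/(2.5+14) = 14/16.5 = 0.8485.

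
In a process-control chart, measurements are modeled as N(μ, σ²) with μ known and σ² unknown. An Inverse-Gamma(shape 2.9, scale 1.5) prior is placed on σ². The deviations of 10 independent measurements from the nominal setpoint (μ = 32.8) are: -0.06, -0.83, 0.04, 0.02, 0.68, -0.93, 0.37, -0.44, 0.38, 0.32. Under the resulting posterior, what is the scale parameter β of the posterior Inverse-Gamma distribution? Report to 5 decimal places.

2.79955

With known mean μ and an Inverse-Gamma(α, β) prior on σ², the Normal likelihood is conjugate: posterior is Inv-Gamma(α + n/2, β + Σ(xᵢ−μ)²/2).
Σ(xᵢ−μ)² = (-0.06)² + (-0.83)² + (0.04)² + (0.02)² + (0.68)² + (-0.93)² + (0.37)² + (-0.44)² + (0.38)² + (0.32)² = 2.5991.
Posterior: Inv-Gamma(2.9 + 10/2, 1.5 + 2.5991/2) = Inv-Gamma(7.90, 2.79955).
Posterior β = 2.79955.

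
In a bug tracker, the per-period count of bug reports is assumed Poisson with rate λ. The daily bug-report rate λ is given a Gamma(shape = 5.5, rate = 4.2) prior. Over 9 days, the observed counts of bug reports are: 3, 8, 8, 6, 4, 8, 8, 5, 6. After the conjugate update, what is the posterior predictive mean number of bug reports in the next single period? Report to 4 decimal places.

With a Gamma(shape α, rate β) prior, the Poisson likelihood is conjugate: the posterior is Gamma(α + ΣXᵢ, β + n).
Sum of counts S = 56 over n = 9 days.
Posterior: Gamma(α+S, β+n) = Gamma(5.5+56, 4.2+9) = Gamma(61.5, 13.2).
The predictive distribution for one future period is NegBinom with mean α/β = 4.6591.

4.6591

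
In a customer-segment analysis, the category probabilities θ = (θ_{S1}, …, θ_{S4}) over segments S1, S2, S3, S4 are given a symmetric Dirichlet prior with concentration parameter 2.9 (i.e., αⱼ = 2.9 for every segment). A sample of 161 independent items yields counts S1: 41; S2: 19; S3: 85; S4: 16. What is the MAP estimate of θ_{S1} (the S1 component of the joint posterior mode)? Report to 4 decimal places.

The Dirichlet prior is conjugate to the Multinomial likelihood: each posterior αⱼ = prior αⱼ + observed count nⱼ.
Posterior concentration: (43.9, 21.9, 87.9, 18.9), total = 172.6.
Joint mode component: (α_{S1}−1)/(Σα−K) = 42.9/168.6 = 0.2544.

0.2544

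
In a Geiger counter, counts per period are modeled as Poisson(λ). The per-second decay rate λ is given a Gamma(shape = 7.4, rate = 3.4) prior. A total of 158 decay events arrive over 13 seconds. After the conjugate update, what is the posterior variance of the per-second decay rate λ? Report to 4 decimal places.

With a Gamma(shape α, rate β) prior, the Poisson likelihood is conjugate: the posterior is Gamma(α + ΣXᵢ, β + n).
Posterior: Gamma(α+S, β+n) = Gamma(7.4+158, 3.4+13) = Gamma(165.4, 16.4).
Var = α/β² = 165.4/16.4² = 0.6150.

0.6150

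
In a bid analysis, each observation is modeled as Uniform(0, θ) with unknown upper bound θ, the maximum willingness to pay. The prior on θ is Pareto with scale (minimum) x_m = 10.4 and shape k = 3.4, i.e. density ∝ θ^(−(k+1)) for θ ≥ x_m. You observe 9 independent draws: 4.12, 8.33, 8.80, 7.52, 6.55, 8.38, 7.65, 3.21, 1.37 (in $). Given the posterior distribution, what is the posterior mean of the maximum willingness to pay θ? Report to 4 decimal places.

11.3123

A Pareto(scale x_m, shape k) prior on the upper bound θ of Uniform(0, θ) is conjugate: posterior is Pareto(max(x_m, max xᵢ), k + n).
Sample maximum = 8.80; prior scale x_m = 10.4 → posterior scale = max = 10.40.
Posterior shape = 3.4 + 9 = 12.4.
E[θ|data] = k·x_m/(k−1) = 12.4·10.40/11.4 = 11.3123.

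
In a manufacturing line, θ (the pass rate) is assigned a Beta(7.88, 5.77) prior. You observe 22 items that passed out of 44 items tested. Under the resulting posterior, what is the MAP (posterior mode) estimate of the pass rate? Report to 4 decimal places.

The Beta prior is conjugate to a Binomial/Bernoulli likelihood; the update adds successes to α and failures to β.
Posterior: Beta(α+k, β+n−k) = Beta(7.88+22, 5.77+22) = Beta(29.88, 27.77).
Mode of Beta(a,b) for a,b>1 is (a−1)/(a+b−2) = 28.88/55.65 = 0.5190.

0.5190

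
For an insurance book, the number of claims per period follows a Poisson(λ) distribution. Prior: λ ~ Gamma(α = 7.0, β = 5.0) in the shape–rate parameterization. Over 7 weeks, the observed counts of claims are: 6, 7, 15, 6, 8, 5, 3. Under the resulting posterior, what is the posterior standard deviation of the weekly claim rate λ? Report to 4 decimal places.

0.6292

With a Gamma(shape α, rate β) prior, the Poisson likelihood is conjugate: the posterior is Gamma(α + ΣXᵢ, β + n).
Sum of counts S = 50 over n = 7 weeks.
Posterior: Gamma(α+S, β+n) = Gamma(7.0+50, 5.0+7) = Gamma(57.0, 12.0).
SD = √α/β = √57.0/12.0 = 0.6292.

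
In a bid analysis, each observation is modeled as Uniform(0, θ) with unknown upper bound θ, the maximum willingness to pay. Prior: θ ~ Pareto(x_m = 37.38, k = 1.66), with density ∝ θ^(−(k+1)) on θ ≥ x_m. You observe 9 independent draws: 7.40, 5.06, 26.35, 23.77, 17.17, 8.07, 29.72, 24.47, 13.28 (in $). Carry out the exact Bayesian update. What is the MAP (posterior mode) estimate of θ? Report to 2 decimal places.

37.38

A Pareto(scale x_m, shape k) prior on the upper bound θ of Uniform(0, θ) is conjugate: posterior is Pareto(max(x_m, max xᵢ), k + n).
Sample maximum = 29.72; prior scale x_m = 37.38 → posterior scale = max = 37.38.
Posterior shape = 1.66 + 9 = 10.66.
The Pareto density is decreasing on [x_m, ∞), so the mode is x_m = 37.38.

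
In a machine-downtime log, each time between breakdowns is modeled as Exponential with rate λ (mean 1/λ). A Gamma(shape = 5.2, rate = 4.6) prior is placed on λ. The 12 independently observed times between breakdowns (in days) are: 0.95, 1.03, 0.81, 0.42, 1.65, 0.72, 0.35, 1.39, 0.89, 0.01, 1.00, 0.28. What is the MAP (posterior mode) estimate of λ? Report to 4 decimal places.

With a Gamma(shape α, rate β) prior on the exponential rate λ, the posterior after n observations with total T = Σxᵢ is Gamma(α+n, β+T).
Sum of observations T = 9.50 days; n = 12.
Posterior: Gamma(5.2+12, 4.6+9.50) = Gamma(17.2, 14.10).
Mode = (α−1)/β = 1.1489.

1.1489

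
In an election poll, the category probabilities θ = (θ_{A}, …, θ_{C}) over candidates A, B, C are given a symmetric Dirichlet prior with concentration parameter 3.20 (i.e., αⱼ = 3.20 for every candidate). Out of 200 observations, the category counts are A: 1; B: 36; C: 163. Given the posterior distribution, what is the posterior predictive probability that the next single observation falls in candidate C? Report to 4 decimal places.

0.7929

The Dirichlet prior is conjugate to the Multinomial likelihood: each posterior αⱼ = prior αⱼ + observed count nⱼ.
Posterior concentration: (4.20, 39.20, 166.20), total = 209.60.
P(next = C | data) = α_{C}/Σα = 0.7929.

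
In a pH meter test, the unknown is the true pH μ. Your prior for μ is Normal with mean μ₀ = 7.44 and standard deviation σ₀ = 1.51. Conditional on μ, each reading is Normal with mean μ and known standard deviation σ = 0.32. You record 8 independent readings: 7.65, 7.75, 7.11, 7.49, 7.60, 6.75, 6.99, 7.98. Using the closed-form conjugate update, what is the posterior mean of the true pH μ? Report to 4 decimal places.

7.4151

For Normal data with known variance σ², a Normal(μ₀, σ₀²) prior on μ is conjugate. Posterior precision = 1/σ₀² + n/σ²; posterior mean is the precision-weighted average of μ₀ and x̄.
Σxᵢ = 7.65 + 7.75 + 7.11 + 7.49 + 7.60 + 6.75 + 6.99 + 7.98 = 59.32, so n·x̄ = 59.32.
σ₀² = 1.51² = 2.2801, σ² = 0.32² = 0.1024; σ² + n·σ₀² = 0.1024 + 8·2.2801 = 18.3432.
Posterior mean = (μ₀/σ₀² + n·x̄/σ²)/(1/σ₀² + n/σ²) = (σ²·μ₀ + σ₀²·n·x̄)/(σ² + n·σ₀²) = (0.1024·7.44 + 2.2801·59.32)/18.3432 = 136.017388/18.3432 = 7.4151.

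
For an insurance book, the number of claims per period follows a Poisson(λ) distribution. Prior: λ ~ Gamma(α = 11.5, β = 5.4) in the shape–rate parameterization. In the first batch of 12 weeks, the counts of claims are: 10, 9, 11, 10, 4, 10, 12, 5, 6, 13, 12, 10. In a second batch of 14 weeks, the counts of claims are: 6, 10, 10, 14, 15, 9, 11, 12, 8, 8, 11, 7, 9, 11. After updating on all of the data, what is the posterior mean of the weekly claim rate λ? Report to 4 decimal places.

8.4236

With a Gamma(shape α, rate β) prior, the Poisson likelihood is conjugate: the posterior is Gamma(α + ΣXᵢ, β + n).
Batch 1: sum of counts S = 112 over n = 12 weeks.
After batch 1: Gamma(α+S, β+n) = Gamma(11.5+112, 5.4+12) = Gamma(123.5, 17.4).
Batch 2: sum of counts S = 141 over n = 14 weeks.
After batch 2: Gamma(α+S, β+n) = Gamma(123.5+141, 17.4+14) = Gamma(264.5, 31.4).
Posterior mean = α/β = 264.5/31.4 = 8.4236.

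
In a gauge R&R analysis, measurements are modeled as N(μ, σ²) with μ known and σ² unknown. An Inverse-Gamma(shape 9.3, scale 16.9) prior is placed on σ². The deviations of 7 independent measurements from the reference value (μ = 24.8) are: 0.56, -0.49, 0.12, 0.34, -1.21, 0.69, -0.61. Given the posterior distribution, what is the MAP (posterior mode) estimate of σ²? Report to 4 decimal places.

1.3332

With known mean μ and an Inverse-Gamma(α, β) prior on σ², the Normal likelihood is conjugate: posterior is Inv-Gamma(α + n/2, β + Σ(xᵢ−μ)²/2).
Σ(xᵢ−μ)² = (0.56)² + (-0.49)² + (0.12)² + (0.34)² + (-1.21)² + (0.69)² + (-0.61)² = 2.9960.
Posterior: Inv-Gamma(9.3 + 7/2, 16.9 + 2.9960/2) = Inv-Gamma(12.80, 18.39800).
Mode = β/(α+1) = 18.39800/13.80 = 1.3332.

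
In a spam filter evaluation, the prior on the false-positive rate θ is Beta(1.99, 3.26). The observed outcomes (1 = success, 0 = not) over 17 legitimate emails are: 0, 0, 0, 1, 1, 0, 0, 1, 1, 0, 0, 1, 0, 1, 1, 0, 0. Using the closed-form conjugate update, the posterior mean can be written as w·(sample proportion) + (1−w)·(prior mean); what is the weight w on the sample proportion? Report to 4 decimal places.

0.7640

The Beta prior is conjugate to a Binomial/Bernoulli likelihood; the update adds successes to α and failures to β.
Posterior mean = (α₀+k)/(α₀+β₀+n) = [n/(α₀+β₀+n)]·(k/n) + [(α₀+β₀)/(α₀+β₀+n)]·α₀/(α₀+β₀), so only n and the prior enter the weight.
The weight on the data is w = n/(α₀+β₀+n) = 17/(1.99+3.26+17) = 17/22.25 = 0.7640.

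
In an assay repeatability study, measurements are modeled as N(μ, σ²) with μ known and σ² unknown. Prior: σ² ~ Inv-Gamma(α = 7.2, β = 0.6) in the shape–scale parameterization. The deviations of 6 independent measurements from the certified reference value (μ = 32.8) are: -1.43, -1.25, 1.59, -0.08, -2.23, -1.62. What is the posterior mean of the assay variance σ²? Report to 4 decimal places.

0.8119

With known mean μ and an Inverse-Gamma(α, β) prior on σ², the Normal likelihood is conjugate: posterior is Inv-Gamma(α + n/2, β + Σ(xᵢ−μ)²/2).
Σ(xᵢ−μ)² = (-1.43)² + (-1.25)² + (1.59)² + (-0.08)² + (-2.23)² + (-1.62)² = 13.7392.
Posterior: Inv-Gamma(7.2 + 6/2, 0.6 + 13.7392/2) = Inv-Gamma(10.20, 7.46960).
E[σ²|data] = β/(α−1) = 7.46960/9.20 = 0.8119.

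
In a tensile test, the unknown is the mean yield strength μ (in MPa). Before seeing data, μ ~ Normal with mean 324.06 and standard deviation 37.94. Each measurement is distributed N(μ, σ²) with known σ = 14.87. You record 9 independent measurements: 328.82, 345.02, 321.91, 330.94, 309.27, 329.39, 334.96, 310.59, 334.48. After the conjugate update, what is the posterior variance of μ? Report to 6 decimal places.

For Normal data with known variance σ², a Normal(μ₀, σ₀²) prior on μ is conjugate. Posterior precision = 1/σ₀² + n/σ²; posterior mean is the precision-weighted average of μ₀ and x̄.
σ₀² = 37.94² = 1439.4436, σ² = 14.87² = 221.1169; σ² + n·σ₀² = 221.1169 + 9·1439.4436 = 13176.1093.
Posterior precision = 1/σ₀² + n/σ² = 1/1439.4436 + 9/221.1169 = (σ² + n·σ₀²)/(σ₀²σ²) = 13176.1093/(1439.4436·221.1169); posterior variance σₙ² = σ₀²σ²/(σ² + n·σ₀²) = 1439.4436·221.1169/13176.1093 = 24.156244.

24.156244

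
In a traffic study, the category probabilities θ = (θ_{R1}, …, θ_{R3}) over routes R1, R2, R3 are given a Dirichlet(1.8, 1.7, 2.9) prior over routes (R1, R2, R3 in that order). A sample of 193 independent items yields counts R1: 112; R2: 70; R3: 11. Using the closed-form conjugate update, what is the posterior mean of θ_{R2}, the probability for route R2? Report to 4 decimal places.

0.3596

The Dirichlet prior is conjugate to the Multinomial likelihood: each posterior αⱼ = prior αⱼ + observed count nⱼ.
Posterior concentration: (113.8, 71.7, 13.9), total = 199.4.
E[θ_{R2}|data] = α_{R2}/Σα = 71.7/199.4 = 0.3596.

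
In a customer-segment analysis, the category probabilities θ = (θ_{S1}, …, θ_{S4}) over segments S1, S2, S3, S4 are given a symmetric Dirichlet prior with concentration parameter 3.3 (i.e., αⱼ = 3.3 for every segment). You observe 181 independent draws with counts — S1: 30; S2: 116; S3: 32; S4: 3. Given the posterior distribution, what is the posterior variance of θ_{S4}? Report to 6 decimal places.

0.000161

The Dirichlet prior is conjugate to the Multinomial likelihood: each posterior αⱼ = prior αⱼ + observed count nⱼ.
Posterior concentration: (33.3, 119.3, 35.3, 6.3), total = 194.2.
Var[θ_j] = α_j(Σα−α_j)/((Σα)²(Σα+1)) = 6.3·187.9/(194.2²·195.2) = 0.000161.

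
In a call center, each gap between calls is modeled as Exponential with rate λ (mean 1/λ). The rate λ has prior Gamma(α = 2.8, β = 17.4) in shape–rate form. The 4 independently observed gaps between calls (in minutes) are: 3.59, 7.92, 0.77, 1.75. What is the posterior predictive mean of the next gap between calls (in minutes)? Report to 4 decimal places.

With a Gamma(shape α, rate β) prior on the exponential rate λ, the posterior after n observations with total T = Σxᵢ is Gamma(α+n, β+T).
Sum of observations T = 14.03 minutes; n = 4.
Posterior: Gamma(2.8+4, 17.4+14.03) = Gamma(6.8, 31.43).
The predictive distribution for the next observation is Lomax; its mean is β/(α−1) = 31.43/5.8 = 5.4190.

5.4190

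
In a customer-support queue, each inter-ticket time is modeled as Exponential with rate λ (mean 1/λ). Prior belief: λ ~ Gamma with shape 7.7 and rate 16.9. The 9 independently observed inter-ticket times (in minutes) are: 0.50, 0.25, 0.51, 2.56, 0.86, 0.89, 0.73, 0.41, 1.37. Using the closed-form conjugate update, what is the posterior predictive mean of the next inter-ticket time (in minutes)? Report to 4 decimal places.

With a Gamma(shape α, rate β) prior on the exponential rate λ, the posterior after n observations with total T = Σxᵢ is Gamma(α+n, β+T).
Sum of observations T = 8.08 minutes; n = 9.
Posterior: Gamma(7.7+9, 16.9+8.08) = Gamma(16.7, 24.98).
The predictive distribution for the next observation is Lomax; its mean is β/(α−1) = 24.98/15.7 = 1.5911.

1.5911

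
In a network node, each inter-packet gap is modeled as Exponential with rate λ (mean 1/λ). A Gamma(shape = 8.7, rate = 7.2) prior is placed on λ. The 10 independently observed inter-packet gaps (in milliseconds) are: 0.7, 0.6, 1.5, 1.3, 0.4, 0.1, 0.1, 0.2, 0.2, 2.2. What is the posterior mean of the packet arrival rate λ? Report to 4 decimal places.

With a Gamma(shape α, rate β) prior on the exponential rate λ, the posterior after n observations with total T = Σxᵢ is Gamma(α+n, β+T).
Sum of observations T = 7.3 milliseconds; n = 10.
Posterior: Gamma(8.7+10, 7.2+7.3) = Gamma(18.7, 14.5).
Posterior mean of λ = α/β = 18.7/14.5 = 1.2897.

1.2897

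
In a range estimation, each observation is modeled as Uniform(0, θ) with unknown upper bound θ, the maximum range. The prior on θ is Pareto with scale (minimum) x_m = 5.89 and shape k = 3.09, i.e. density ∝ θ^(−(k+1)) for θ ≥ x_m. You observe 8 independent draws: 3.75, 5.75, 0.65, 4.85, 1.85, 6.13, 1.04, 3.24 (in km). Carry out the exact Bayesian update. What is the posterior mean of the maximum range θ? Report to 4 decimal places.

A Pareto(scale x_m, shape k) prior on the upper bound θ of Uniform(0, θ) is conjugate: posterior is Pareto(max(x_m, max xᵢ), k + n).
Sample maximum = 6.13; prior scale x_m = 5.89 → posterior scale = max = 6.13.
Posterior shape = 3.09 + 8 = 11.09.
E[θ|data] = k·x_m/(k−1) = 11.09·6.13/10.09 = 6.7375.

6.7375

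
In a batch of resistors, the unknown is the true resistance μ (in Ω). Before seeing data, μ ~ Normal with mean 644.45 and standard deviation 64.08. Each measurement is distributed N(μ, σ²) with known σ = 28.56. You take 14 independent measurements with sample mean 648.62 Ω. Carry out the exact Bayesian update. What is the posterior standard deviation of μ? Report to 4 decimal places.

For Normal data with known variance σ², a Normal(μ₀, σ₀²) prior on μ is conjugate. Posterior precision = 1/σ₀² + n/σ²; posterior mean is the precision-weighted average of μ₀ and x̄.
σ₀² = 64.08² = 4106.2464, σ² = 28.56² = 815.6736; σ² + n·σ₀² = 815.6736 + 14·4106.2464 = 58303.1232.
Posterior precision = 1/σ₀² + n/σ² = 1/4106.2464 + 14/815.6736 = (σ² + n·σ₀²)/(σ₀²σ²) = 58303.1232/(4106.2464·815.6736); posterior variance σₙ² = σ₀²σ²/(σ² + n·σ₀²) = 4106.2464·815.6736/58303.1232 = 57.447296.
Posterior SD = √σₙ² = √(4106.2464·815.6736/58303.1232) = 7.5794.

7.5794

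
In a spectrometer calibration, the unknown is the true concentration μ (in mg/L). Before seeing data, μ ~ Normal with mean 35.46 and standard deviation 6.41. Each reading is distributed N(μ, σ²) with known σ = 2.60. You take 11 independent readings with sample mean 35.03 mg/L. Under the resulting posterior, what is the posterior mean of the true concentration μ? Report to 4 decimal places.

For Normal data with known variance σ², a Normal(μ₀, σ₀²) prior on μ is conjugate. Posterior precision = 1/σ₀² + n/σ²; posterior mean is the precision-weighted average of μ₀ and x̄.
n·x̄ = 11·35.03 = 385.33.
σ₀² = 6.41² = 41.0881, σ² = 2.60² = 6.76; σ² + n·σ₀² = 6.76 + 11·41.0881 = 458.7291.
Posterior mean = (μ₀/σ₀² + n·x̄/σ²)/(1/σ₀² + n/σ²) = (σ²·μ₀ + σ₀²·n·x̄)/(σ² + n·σ₀²) = (6.76·35.46 + 41.0881·385.33)/458.7291 = 16072.187173/458.7291 = 35.0363.

35.0363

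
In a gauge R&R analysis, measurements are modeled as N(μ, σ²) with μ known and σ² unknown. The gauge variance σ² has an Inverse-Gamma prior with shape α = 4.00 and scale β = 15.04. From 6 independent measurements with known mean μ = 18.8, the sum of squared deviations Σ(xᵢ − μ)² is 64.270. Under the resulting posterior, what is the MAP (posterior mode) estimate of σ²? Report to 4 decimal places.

5.8969

With known mean μ and an Inverse-Gamma(α, β) prior on σ², the Normal likelihood is conjugate: posterior is Inv-Gamma(α + n/2, β + Σ(xᵢ−μ)²/2).
Posterior: Inv-Gamma(4.00 + 6/2, 15.04 + 64.270/2) = Inv-Gamma(7.00, 47.1750).
Mode = β/(α+1) = 47.1750/8.00 = 5.8969.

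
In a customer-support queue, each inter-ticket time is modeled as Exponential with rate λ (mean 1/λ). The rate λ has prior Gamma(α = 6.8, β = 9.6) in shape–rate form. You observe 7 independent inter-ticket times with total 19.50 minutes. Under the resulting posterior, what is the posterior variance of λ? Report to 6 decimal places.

With a Gamma(shape α, rate β) prior on the exponential rate λ, the posterior after n observations with total T = Σxᵢ is Gamma(α+n, β+T).
Posterior: Gamma(6.8+7, 9.6+19.50) = Gamma(13.8, 29.10).
Var = α/β² = 0.016296.

0.016296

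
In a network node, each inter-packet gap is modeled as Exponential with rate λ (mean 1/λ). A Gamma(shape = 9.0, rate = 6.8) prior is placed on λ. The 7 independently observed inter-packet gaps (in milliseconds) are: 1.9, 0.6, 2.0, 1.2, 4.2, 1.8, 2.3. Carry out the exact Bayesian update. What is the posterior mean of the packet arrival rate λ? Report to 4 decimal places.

0.7692

With a Gamma(shape α, rate β) prior on the exponential rate λ, the posterior after n observations with total T = Σxᵢ is Gamma(α+n, β+T).
Sum of observations T = 14.0 milliseconds; n = 7.
Posterior: Gamma(9.0+7, 6.8+14.0) = Gamma(16.0, 20.8).
Posterior mean of λ = α/β = 16.0/20.8 = 0.7692.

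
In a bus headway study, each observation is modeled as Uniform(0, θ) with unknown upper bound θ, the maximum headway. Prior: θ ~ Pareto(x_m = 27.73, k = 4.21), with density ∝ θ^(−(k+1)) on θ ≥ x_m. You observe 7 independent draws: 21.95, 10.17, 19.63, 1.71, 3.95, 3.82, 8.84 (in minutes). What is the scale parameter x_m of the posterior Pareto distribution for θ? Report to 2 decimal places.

27.73

A Pareto(scale x_m, shape k) prior on the upper bound θ of Uniform(0, θ) is conjugate: posterior is Pareto(max(x_m, max xᵢ), k + n).
Sample maximum = 21.95; prior scale x_m = 27.73 → posterior scale = max = 27.73.
Posterior shape = 4.21 + 7 = 11.21.
Posterior scale x_m = 27.73.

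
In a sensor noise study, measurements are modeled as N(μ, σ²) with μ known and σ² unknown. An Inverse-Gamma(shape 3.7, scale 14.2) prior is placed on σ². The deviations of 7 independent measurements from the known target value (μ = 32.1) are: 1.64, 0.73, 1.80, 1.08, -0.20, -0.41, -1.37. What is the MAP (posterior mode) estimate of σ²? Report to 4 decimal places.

2.3240

With known mean μ and an Inverse-Gamma(α, β) prior on σ², the Normal likelihood is conjugate: posterior is Inv-Gamma(α + n/2, β + Σ(xᵢ−μ)²/2).
Σ(xᵢ−μ)² = (1.64)² + (0.73)² + (1.80)² + (1.08)² + (-0.20)² + (-0.41)² + (-1.37)² = 9.7139.
Posterior: Inv-Gamma(3.7 + 7/2, 14.2 + 9.7139/2) = Inv-Gamma(7.20, 19.05695).
Mode = β/(α+1) = 19.05695/8.20 = 2.3240.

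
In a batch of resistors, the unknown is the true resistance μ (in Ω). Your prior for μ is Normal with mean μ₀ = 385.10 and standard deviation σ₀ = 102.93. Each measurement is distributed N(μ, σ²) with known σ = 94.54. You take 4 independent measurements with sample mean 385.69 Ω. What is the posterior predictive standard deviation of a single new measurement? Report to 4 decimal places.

For Normal data with known variance σ², a Normal(μ₀, σ₀²) prior on μ is conjugate. Posterior precision = 1/σ₀² + n/σ²; posterior mean is the precision-weighted average of μ₀ and x̄.
σ₀² = 102.93² = 10594.5849, σ² = 94.54² = 8937.8116; σ² + n·σ₀² = 8937.8116 + 4·10594.5849 = 51316.1512.
Posterior precision = 1/σ₀² + n/σ² = 1/10594.5849 + 4/8937.8116 = (σ² + n·σ₀²)/(σ₀²σ²) = 51316.1512/(10594.5849·8937.8116); posterior variance σₙ² = σ₀²σ²/(σ² + n·σ₀²) = 10594.5849·8937.8116/51316.1512 = 1845.274862.
Predictive variance for one new observation = σₙ² + σ² = 10594.5849·8937.8116/51316.1512 + 8937.8116 = σ²·(σ₀² + 51316.1512)/51316.1512 = 8937.8116·61910.7361/51316.1512 = 10783.086462; SD = √(8937.8116·61910.7361/51316.1512) = 103.8416.

103.8416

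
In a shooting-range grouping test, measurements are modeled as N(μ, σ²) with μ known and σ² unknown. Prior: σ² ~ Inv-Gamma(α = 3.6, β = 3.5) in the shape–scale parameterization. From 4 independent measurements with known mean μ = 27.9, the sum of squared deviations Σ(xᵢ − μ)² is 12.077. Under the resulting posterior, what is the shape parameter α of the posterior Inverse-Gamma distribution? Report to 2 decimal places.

5.60

With known mean μ and an Inverse-Gamma(α, β) prior on σ², the Normal likelihood is conjugate: posterior is Inv-Gamma(α + n/2, β + Σ(xᵢ−μ)²/2).
Posterior: Inv-Gamma(3.6 + 4/2, 3.5 + 12.077/2) = Inv-Gamma(5.60, 9.5385).
Posterior α = 5.60.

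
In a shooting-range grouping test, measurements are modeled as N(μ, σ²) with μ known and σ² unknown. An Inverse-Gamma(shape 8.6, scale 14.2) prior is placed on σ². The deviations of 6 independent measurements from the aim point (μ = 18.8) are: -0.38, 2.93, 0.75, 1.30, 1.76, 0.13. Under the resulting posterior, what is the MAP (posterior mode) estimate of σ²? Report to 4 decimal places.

With known mean μ and an Inverse-Gamma(α, β) prior on σ², the Normal likelihood is conjugate: posterior is Inv-Gamma(α + n/2, β + Σ(xᵢ−μ)²/2).
Σ(xᵢ−μ)² = (-0.38)² + (2.93)² + (0.75)² + (1.30)² + (1.76)² + (0.13)² = 14.0963.
Posterior: Inv-Gamma(8.6 + 6/2, 14.2 + 14.0963/2) = Inv-Gamma(11.60, 21.24815).
Mode = β/(α+1) = 21.24815/12.60 = 1.6864.

1.6864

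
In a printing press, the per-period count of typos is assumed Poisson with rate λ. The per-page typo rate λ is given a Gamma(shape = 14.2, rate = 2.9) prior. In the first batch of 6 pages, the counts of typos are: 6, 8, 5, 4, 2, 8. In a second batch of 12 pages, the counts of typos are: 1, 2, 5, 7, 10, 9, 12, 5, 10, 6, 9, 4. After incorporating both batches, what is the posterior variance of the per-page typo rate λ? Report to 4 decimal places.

With a Gamma(shape α, rate β) prior, the Poisson likelihood is conjugate: the posterior is Gamma(α + ΣXᵢ, β + n).
Batch 1: sum of counts S = 33 over n = 6 pages.
After batch 1: Gamma(α+S, β+n) = Gamma(14.2+33, 2.9+6) = Gamma(47.2, 8.9).
Batch 2: sum of counts S = 80 over n = 12 pages.
After batch 2: Gamma(α+S, β+n) = Gamma(47.2+80, 8.9+12) = Gamma(127.2, 20.9).
Var = α/β² = 127.2/20.9² = 0.2912.

0.2912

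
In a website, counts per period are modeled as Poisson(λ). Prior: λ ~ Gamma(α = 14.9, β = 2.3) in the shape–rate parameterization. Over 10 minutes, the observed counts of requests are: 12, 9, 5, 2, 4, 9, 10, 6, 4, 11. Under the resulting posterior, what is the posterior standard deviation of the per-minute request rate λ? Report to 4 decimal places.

0.7579

With a Gamma(shape α, rate β) prior, the Poisson likelihood is conjugate: the posterior is Gamma(α + ΣXᵢ, β + n).
Sum of counts S = 72 over n = 10 minutes.
Posterior: Gamma(α+S, β+n) = Gamma(14.9+72, 2.3+10) = Gamma(86.9, 12.3).
SD = √α/β = √86.9/12.3 = 0.7579.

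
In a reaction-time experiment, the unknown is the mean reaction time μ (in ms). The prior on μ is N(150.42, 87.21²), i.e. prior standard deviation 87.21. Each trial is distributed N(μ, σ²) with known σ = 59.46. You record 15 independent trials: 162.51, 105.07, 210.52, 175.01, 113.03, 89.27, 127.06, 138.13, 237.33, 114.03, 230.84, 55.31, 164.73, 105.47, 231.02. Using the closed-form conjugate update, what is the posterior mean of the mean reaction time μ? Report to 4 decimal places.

150.6159

For Normal data with known variance σ², a Normal(μ₀, σ₀²) prior on μ is conjugate. Posterior precision = 1/σ₀² + n/σ²; posterior mean is the precision-weighted average of μ₀ and x̄.
Σxᵢ = 162.51 + 105.07 + 210.52 + 175.01 + 113.03 + 89.27 + 127.06 + 138.13 + 237.33 + 114.03 + 230.84 + 55.31 + 164.73 + 105.47 + 231.02 = 2259.33, so n·x̄ = 2259.33.
σ₀² = 87.21² = 7605.5841, σ² = 59.46² = 3535.4916; σ² + n·σ₀² = 3535.4916 + 15·7605.5841 = 117619.2531.
Posterior mean = (μ₀/σ₀² + n·x̄/σ²)/(1/σ₀² + n/σ²) = (σ²·μ₀ + σ₀²·n·x̄)/(σ² + n·σ₀²) = (3535.4916·150.42 + 7605.5841·2259.33)/117619.2531 = 17715332.971125/117619.2531 = 150.6159.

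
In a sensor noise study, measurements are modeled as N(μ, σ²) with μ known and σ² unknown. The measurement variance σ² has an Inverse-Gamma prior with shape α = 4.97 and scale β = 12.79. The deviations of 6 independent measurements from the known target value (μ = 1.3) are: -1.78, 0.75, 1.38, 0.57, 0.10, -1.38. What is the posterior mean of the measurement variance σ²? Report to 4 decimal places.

2.3999

With known mean μ and an Inverse-Gamma(α, β) prior on σ², the Normal likelihood is conjugate: posterior is Inv-Gamma(α + n/2, β + Σ(xᵢ−μ)²/2).
Σ(xᵢ−μ)² = (-1.78)² + (0.75)² + (1.38)² + (0.57)² + (0.10)² + (-1.38)² = 7.8746.
Posterior: Inv-Gamma(4.97 + 6/2, 12.79 + 7.8746/2) = Inv-Gamma(7.97, 16.72730).
E[σ²|data] = β/(α−1) = 16.72730/6.97 = 2.3999.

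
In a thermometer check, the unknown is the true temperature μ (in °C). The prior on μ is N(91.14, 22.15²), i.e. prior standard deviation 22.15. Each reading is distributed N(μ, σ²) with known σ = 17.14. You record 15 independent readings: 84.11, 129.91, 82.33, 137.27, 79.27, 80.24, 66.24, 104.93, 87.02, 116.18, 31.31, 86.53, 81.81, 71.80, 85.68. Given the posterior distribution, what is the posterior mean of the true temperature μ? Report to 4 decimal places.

88.4174

For Normal data with known variance σ², a Normal(μ₀, σ₀²) prior on μ is conjugate. Posterior precision = 1/σ₀² + n/σ²; posterior mean is the precision-weighted average of μ₀ and x̄.
Σxᵢ = 84.11 + 129.91 + 82.33 + 137.27 + 79.27 + 80.24 + 66.24 + 104.93 + 87.02 + 116.18 + 31.31 + 86.53 + 81.81 + 71.80 + 85.68 = 1324.63, so n·x̄ = 1324.63.
σ₀² = 22.15² = 490.6225, σ² = 17.14² = 293.7796; σ² + n·σ₀² = 293.7796 + 15·490.6225 = 7653.1171.
Posterior mean = (μ₀/σ₀² + n·x̄/σ²)/(1/σ₀² + n/σ²) = (σ²·μ₀ + σ₀²·n·x̄)/(σ² + n·σ₀²) = (293.7796·91.14 + 490.6225·1324.63)/7653.1171 = 676668.354919/7653.1171 = 88.4174.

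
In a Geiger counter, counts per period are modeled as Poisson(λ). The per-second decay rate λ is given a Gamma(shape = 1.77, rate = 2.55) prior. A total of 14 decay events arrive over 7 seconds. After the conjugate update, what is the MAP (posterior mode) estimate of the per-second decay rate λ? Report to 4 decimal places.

With a Gamma(shape α, rate β) prior, the Poisson likelihood is conjugate: the posterior is Gamma(α + ΣXᵢ, β + n).
Posterior: Gamma(α+S, β+n) = Gamma(1.77+14, 2.55+7) = Gamma(15.77, 9.55).
Mode of Gamma(α,β) for α≥1 is (α−1)/β = 14.77/9.55 = 1.5466.

1.5466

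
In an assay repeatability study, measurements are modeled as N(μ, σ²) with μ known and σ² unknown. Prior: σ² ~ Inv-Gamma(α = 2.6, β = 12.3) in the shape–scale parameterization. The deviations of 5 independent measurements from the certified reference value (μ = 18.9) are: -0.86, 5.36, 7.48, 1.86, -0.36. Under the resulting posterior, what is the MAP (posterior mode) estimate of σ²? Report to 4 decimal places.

With known mean μ and an Inverse-Gamma(α, β) prior on σ², the Normal likelihood is conjugate: posterior is Inv-Gamma(α + n/2, β + Σ(xᵢ−μ)²/2).
Σ(xᵢ−μ)² = (-0.86)² + (5.36)² + (7.48)² + (1.86)² + (-0.36)² = 89.0088.
Posterior: Inv-Gamma(2.6 + 5/2, 12.3 + 89.0088/2) = Inv-Gamma(5.10, 56.80440).
Mode = β/(α+1) = 56.80440/6.10 = 9.3122.

9.3122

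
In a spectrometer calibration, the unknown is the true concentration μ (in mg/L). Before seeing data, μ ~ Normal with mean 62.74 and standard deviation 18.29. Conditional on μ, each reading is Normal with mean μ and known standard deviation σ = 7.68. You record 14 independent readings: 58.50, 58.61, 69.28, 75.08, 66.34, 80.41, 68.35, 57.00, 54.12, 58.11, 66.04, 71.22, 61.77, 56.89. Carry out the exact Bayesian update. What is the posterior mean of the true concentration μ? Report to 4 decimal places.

For Normal data with known variance σ², a Normal(μ₀, σ₀²) prior on μ is conjugate. Posterior precision = 1/σ₀² + n/σ²; posterior mean is the precision-weighted average of μ₀ and x̄.
Σxᵢ = 58.50 + 58.61 + 69.28 + 75.08 + 66.34 + 80.41 + 68.35 + 57.00 + 54.12 + 58.11 + 66.04 + 71.22 + 61.77 + 56.89 = 901.72, so n·x̄ = 901.72.
σ₀² = 18.29² = 334.5241, σ² = 7.68² = 58.9824; σ² + n·σ₀² = 58.9824 + 14·334.5241 = 4742.3198.
Posterior mean = (μ₀/σ₀² + n·x̄/σ²)/(1/σ₀² + n/σ²) = (σ²·μ₀ + σ₀²·n·x̄)/(σ² + n·σ₀²) = (58.9824·62.74 + 334.5241·901.72)/4742.3198 = 305347.627228/4742.3198 = 64.3878.

64.3878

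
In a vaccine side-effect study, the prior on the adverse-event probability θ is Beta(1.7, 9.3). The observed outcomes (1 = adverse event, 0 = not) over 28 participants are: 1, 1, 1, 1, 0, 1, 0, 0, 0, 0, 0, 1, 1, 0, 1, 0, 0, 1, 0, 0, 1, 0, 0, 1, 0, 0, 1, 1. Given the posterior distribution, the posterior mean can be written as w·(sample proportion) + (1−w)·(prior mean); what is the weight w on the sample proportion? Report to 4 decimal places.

The Beta prior is conjugate to a Binomial/Bernoulli likelihood; the update adds successes to α and failures to β.
Posterior mean = (α₀+k)/(α₀+β₀+n) = [n/(α₀+β₀+n)]·(k/n) + [(α₀+β₀)/(α₀+β₀+n)]·α₀/(α₀+β₀), so only n and the prior enter the weight.
The weight on the data is w = n/(α₀+β₀+n) = 28/(1.7+9.3+28) = 28/39.0 = 0.7179.

0.7179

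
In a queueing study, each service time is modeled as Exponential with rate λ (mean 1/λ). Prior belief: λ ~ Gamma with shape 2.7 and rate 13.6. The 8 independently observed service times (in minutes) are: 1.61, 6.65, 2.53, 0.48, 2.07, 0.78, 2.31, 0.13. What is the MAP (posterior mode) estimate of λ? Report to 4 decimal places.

With a Gamma(shape α, rate β) prior on the exponential rate λ, the posterior after n observations with total T = Σxᵢ is Gamma(α+n, β+T).
Sum of observations T = 16.56 minutes; n = 8.
Posterior: Gamma(2.7+8, 13.6+16.56) = Gamma(10.7, 30.16).
Mode = (α−1)/β = 0.3216.

0.3216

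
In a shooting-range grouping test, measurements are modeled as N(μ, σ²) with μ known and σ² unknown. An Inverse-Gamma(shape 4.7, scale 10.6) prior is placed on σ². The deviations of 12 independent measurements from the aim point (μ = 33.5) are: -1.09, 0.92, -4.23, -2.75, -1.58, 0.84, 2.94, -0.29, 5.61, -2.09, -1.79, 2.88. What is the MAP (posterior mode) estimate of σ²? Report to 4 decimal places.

4.6136

With known mean μ and an Inverse-Gamma(α, β) prior on σ², the Normal likelihood is conjugate: posterior is Inv-Gamma(α + n/2, β + Σ(xᵢ−μ)²/2).
Σ(xᵢ−μ)² = (-1.09)² + (0.92)² + (-4.23)² + (-2.75)² + (-1.58)² + (0.84)² + (2.94)² + (-0.29)² + (5.61)² + (-2.09)² + (-1.79)² + (2.88)² = 86.7583.
Posterior: Inv-Gamma(4.7 + 12/2, 10.6 + 86.7583/2) = Inv-Gamma(10.70, 53.97915).
Mode = β/(α+1) = 53.97915/11.70 = 4.6136.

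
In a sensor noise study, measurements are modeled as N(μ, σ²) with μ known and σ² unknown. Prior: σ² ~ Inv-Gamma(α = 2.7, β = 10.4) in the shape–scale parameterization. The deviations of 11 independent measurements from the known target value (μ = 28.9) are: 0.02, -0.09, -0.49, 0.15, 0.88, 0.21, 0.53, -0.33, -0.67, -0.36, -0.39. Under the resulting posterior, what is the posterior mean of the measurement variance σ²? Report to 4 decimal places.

1.5979

With known mean μ and an Inverse-Gamma(α, β) prior on σ², the Normal likelihood is conjugate: posterior is Inv-Gamma(α + n/2, β + Σ(xᵢ−μ)²/2).
Σ(xᵢ−μ)² = (0.02)² + (-0.09)² + (-0.49)² + (0.15)² + (0.88)² + (0.21)² + (0.53)² + (-0.33)² + (-0.67)² + (-0.36)² + (-0.39)² = 2.2100.
Posterior: Inv-Gamma(2.7 + 11/2, 10.4 + 2.2100/2) = Inv-Gamma(8.20, 11.50500).
E[σ²|data] = β/(α−1) = 11.50500/7.20 = 1.5979.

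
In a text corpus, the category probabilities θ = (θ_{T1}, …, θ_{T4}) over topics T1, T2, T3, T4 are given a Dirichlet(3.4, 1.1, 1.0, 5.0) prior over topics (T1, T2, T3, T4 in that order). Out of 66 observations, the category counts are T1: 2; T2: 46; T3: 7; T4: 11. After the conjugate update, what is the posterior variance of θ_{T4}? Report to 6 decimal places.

The Dirichlet prior is conjugate to the Multinomial likelihood: each posterior αⱼ = prior αⱼ + observed count nⱼ.
Posterior concentration: (5.4, 47.1, 8.0, 16.0), total = 76.5.
Var[θ_j] = α_j(Σα−α_j)/((Σα)²(Σα+1)) = 16.0·60.5/(76.5²·77.5) = 0.002134.

0.002134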